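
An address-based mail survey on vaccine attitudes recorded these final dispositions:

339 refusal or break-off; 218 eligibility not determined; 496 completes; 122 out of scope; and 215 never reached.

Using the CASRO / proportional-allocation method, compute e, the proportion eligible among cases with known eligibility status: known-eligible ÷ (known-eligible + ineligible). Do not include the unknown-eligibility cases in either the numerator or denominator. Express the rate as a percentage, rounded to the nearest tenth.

89.6%

Eligible (known): 496 + 339 + 215 = 1050
e = 1050 / (1050 + 122) = 1050 / 1172 = 0.8959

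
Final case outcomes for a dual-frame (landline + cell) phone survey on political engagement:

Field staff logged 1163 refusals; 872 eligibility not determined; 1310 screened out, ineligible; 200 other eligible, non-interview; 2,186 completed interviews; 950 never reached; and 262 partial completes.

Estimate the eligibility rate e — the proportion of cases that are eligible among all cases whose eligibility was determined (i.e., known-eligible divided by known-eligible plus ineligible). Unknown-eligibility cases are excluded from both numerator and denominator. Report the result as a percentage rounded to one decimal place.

Determined eligible → 2186 + 262 + 1163 + 950 + 200 = 4761
e = 4761 / (4761 + 1310) = 4761 / 6071 = 0.7842

78.4%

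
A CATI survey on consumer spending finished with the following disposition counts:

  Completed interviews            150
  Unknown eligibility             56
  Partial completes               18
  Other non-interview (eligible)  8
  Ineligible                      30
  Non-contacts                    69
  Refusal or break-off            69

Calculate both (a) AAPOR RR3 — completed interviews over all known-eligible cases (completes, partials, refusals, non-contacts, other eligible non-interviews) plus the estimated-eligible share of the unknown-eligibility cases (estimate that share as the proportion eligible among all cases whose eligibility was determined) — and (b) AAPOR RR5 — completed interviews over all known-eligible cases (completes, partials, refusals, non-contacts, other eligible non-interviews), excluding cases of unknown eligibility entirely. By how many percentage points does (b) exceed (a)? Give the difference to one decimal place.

6.7

Numerator → 150
Determined eligible → 150 + 18 + 69 + 69 + 8 = 314
e = 314 / (314 + 30) = 314 / 344 = 0.9128
Eligible share of unknowns → 0.9128 × 56 = 51.12
Denominator → 314 + 51.12 = 365.12
RR3 = 150 / 365.12 = 0.4108
Denominator → 150 + 18 + 69 + 69 + 8 = 314
RR5 = 150 / 314 = 0.4777
Difference = 47.77 − 41.08 = 6.69 percentage points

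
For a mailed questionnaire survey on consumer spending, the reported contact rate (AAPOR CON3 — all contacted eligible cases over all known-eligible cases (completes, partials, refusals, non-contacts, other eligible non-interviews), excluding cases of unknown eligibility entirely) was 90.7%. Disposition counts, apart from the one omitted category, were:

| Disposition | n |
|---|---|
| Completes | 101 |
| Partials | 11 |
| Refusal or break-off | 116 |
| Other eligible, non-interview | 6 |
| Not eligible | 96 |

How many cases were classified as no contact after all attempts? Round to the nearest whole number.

24

Num = 101 + 11 + 116 + 6 = 234
CON3 = 234 / D = 0.907
D = 234 / 0.907 = 258.0
Rest of base = 234
no contact after all attempts = 258.0 − 234 ≈ 24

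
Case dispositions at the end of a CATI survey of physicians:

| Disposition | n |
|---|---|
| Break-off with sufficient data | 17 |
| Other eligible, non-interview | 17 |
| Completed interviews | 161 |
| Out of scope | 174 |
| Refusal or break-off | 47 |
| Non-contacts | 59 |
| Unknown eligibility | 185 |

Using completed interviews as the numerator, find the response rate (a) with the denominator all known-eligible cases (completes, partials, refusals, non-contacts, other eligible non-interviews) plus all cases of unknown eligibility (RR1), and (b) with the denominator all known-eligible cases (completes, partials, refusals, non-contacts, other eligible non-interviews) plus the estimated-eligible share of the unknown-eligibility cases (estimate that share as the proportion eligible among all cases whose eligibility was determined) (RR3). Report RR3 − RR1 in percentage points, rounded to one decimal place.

5.4

Top = 161
Base = 161 + 17 + 47 + 59 + 17 + 185 = 486
RR1 = 161 / 486 = 0.3313
Determined eligible = 161 + 17 + 47 + 59 + 17 = 301
e = 301 / (301 + 174) = 301 / 475 = 0.6337
Eligible share of unknowns = 0.6337 × 185 = 117.23
Base = 301 + 117.23 = 418.23
RR3 = 161 / 418.23 = 0.3850
Difference = 38.50 − 33.13 = 5.37 percentage points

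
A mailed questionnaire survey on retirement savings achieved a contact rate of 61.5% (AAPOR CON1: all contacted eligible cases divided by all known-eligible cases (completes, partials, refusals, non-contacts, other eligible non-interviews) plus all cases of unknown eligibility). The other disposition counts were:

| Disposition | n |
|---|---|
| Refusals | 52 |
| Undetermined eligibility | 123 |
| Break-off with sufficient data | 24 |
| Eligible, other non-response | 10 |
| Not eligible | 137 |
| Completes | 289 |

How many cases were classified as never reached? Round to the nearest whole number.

112

Top → 289 + 24 + 52 + 10 = 375
CON1 = 375 / D = 0.615
D = 375 / 0.615 = 609.8
Rest of base = 498
never reached = 609.8 − 498 ≈ 112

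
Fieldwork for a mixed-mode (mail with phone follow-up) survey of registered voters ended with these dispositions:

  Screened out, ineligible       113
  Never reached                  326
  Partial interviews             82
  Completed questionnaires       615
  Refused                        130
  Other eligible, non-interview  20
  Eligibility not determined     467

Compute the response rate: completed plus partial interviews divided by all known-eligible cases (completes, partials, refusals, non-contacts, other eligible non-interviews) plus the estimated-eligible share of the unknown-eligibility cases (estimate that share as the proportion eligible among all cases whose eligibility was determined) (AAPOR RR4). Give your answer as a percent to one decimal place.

Numerator = 615 + 82 = 697
Determined eligible = 615 + 82 + 130 + 326 + 20 = 1173
e = 1173 / (1173 + 113) = 1173 / 1286 = 0.9121
Estimated eligible among unknowns = 0.9121 × 467 = 425.95
Denom = 1173 + 425.95 = 1598.95
RR4 = 697 / 1598.95 = 0.4359

43.6%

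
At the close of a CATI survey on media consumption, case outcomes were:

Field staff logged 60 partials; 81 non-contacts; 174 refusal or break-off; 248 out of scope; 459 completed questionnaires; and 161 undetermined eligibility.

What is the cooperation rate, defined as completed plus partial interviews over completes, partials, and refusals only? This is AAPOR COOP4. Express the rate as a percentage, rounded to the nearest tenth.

Num → 459 + 60 = 519
Denominator → 459 + 60 + 174 = 693
COOP4 = 519 / 693 = 0.7489

74.9%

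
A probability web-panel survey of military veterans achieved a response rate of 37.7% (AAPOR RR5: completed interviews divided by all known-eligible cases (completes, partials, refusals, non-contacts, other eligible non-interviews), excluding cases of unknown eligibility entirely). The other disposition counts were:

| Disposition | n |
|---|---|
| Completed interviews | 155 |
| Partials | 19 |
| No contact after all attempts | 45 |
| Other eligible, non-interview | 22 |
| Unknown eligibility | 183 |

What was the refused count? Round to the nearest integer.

170

RR5 = 155 / D = 0.377
D = 155 / 0.377 = 411.1
Rest of base = 241
refused = 411.1 − 241 ≈ 170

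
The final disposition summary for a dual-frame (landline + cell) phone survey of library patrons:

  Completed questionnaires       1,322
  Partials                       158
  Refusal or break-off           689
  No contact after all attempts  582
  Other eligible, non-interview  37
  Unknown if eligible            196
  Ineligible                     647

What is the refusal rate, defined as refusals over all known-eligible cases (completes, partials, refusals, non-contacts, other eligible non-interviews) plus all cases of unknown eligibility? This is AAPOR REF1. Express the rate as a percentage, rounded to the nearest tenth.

23.1%

Numerator = 689
Denominator = 1322 + 158 + 689 + 582 + 37 + 196 = 2984
REF1 = 689 / 2984 = 0.2309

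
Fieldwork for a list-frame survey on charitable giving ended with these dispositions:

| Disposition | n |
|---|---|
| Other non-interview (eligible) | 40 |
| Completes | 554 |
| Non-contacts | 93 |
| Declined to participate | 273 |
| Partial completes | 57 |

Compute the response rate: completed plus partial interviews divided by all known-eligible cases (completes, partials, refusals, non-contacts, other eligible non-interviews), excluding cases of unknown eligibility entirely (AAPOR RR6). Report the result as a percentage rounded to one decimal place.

Num: 554 + 57 = 611
Denom: 554 + 57 + 273 + 93 + 40 = 1017
RR6 = 611 / 1017 = 0.6008

60.1%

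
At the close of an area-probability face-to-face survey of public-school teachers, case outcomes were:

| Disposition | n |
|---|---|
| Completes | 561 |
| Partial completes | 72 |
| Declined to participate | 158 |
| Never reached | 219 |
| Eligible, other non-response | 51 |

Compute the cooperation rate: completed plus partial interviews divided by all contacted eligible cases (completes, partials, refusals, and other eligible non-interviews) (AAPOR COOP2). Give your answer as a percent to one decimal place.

Num → 561 + 72 = 633
Base → 561 + 72 + 158 + 51 = 842
COOP2 = 633 / 842 = 0.7518

75.2%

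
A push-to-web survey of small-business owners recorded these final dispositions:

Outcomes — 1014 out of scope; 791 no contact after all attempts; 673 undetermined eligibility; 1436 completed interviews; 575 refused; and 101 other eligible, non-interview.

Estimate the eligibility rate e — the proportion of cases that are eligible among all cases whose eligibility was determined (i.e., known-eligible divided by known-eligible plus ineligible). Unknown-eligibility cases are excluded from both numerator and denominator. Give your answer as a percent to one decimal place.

74.1%

Eligible (known): 1436 + 575 + 791 + 101 = 2903
e = 2903 / (2903 + 1014) = 2903 / 3917 = 0.7411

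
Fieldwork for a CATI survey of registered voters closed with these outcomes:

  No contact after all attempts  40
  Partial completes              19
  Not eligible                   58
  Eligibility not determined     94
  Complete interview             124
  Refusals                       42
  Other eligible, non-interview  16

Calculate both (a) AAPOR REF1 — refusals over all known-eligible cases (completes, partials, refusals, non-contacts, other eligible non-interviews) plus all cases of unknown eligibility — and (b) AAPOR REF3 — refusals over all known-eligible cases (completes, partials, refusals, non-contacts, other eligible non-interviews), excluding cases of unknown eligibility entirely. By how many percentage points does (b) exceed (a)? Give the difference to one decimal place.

Numerator = 42
Denominator = 124 + 19 + 42 + 40 + 16 + 94 = 335
REF1 = 42 / 335 = 0.1254
Denominator = 124 + 19 + 42 + 40 + 16 = 241
REF3 = 42 / 241 = 0.1743
Difference = 17.43 − 12.54 = 4.89 percentage points

4.9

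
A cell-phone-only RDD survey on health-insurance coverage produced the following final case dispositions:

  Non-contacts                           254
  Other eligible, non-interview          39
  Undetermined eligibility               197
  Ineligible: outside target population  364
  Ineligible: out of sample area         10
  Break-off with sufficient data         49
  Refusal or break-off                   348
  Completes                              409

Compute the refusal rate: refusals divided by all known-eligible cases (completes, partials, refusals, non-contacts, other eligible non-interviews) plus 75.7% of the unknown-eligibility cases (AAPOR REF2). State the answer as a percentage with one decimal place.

27.9%

Out of scope = 364 + 10 = 374
Num = 348
Eligible (known) = 409 + 49 + 348 + 254 + 39 = 1099
e × U = 0.7570 × 197 = 149.13
Denom = 1099 + 149.13 = 1248.13
REF2 = 348 / 1248.13 = 0.2788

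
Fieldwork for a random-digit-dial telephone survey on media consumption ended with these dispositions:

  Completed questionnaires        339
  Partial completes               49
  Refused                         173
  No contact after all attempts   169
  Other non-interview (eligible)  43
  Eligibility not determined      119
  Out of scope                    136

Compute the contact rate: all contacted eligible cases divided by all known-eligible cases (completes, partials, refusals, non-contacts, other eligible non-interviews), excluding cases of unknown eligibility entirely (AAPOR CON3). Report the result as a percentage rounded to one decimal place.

Numerator → 339 + 49 + 173 + 43 = 604
Denominator → 339 + 49 + 173 + 169 + 43 = 773
CON3 = 604 / 773 = 0.7814

78.1%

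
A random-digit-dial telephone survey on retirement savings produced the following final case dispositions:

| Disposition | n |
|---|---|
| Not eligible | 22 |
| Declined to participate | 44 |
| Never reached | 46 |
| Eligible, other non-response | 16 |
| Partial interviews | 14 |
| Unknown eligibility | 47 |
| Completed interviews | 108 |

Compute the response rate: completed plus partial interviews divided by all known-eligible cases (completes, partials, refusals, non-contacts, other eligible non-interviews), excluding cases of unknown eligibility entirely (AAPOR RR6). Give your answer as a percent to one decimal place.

53.5%

Numerator = 108 + 14 = 122
Denominator = 108 + 14 + 44 + 46 + 16 = 228
RR6 = 122 / 228 = 0.5351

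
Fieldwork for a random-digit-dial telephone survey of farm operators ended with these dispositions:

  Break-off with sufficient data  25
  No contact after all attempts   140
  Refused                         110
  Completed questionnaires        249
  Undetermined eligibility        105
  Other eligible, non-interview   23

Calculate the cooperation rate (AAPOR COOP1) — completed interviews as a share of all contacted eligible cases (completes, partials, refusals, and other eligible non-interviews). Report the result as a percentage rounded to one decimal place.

61.2%

Top → 249
Base → 249 + 25 + 110 + 23 = 407
COOP1 = 249 / 407 = 0.6118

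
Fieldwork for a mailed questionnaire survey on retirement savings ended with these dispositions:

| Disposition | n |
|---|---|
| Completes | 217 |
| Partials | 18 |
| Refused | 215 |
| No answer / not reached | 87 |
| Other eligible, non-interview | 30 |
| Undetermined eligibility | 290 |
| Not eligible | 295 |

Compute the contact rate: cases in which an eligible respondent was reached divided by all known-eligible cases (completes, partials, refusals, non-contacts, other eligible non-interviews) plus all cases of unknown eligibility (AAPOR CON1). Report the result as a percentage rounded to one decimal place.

Numerator: 217 + 18 + 215 + 30 = 480
Denominator: 217 + 18 + 215 + 87 + 30 + 290 = 857
CON1 = 480 / 857 = 0.5601

56.0%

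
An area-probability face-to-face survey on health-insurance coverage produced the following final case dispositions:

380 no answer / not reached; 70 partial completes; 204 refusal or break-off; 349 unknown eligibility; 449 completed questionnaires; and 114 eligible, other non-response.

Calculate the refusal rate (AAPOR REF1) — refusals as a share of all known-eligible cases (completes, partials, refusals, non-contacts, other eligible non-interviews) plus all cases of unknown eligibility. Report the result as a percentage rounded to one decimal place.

Num → 204
Denominator → 449 + 70 + 204 + 380 + 114 + 349 = 1566
REF1 = 204 / 1566 = 0.1303

13.0%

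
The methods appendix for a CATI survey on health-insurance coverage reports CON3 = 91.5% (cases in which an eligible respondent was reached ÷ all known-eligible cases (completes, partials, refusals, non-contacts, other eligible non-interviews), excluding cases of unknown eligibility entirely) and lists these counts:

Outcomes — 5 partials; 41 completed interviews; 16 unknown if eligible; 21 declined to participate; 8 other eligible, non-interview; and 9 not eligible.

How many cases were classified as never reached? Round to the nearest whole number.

7

Numerator → 41 + 5 + 21 + 8 = 75
CON3 = 75 / D = 0.915
D = 75 / 0.915 = 82.0
Other denominator terms total 75
never reached = 82.0 − 75 ≈ 7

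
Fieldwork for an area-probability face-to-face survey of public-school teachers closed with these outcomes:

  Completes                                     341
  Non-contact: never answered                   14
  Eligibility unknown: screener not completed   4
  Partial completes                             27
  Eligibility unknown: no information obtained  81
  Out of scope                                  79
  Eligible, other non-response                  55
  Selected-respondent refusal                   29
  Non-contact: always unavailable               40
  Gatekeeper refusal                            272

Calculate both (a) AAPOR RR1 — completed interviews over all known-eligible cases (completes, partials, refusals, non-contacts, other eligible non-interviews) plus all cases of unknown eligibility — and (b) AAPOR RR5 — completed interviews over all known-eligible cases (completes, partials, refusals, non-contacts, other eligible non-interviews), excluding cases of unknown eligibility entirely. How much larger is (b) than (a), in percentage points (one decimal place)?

Refused = 272 + 29 = 301
Never reached = 14 + 40 = 54
Unknown if eligible = 4 + 81 = 85
Num: 341
Denom: 341 + 27 + 301 + 54 + 55 + 85 = 863
RR1 = 341 / 863 = 0.3951
Denom: 341 + 27 + 301 + 54 + 55 = 778
RR5 = 341 / 778 = 0.4383
Difference = 43.83 − 39.51 = 4.32 percentage points

4.3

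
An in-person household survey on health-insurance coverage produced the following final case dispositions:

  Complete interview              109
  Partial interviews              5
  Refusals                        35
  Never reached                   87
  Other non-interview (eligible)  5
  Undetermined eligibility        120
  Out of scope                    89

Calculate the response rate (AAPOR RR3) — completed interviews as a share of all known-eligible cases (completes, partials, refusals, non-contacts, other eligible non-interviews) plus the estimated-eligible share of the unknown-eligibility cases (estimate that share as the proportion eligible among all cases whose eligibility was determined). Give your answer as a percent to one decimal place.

33.2%

Num = 109
Known eligible = 109 + 5 + 35 + 87 + 5 = 241
e = 241 / (241 + 89) = 241 / 330 = 0.7303
Eligible share of unknowns = 0.7303 × 120 = 87.64
Base = 241 + 87.64 = 328.64
RR3 = 109 / 328.64 = 0.3317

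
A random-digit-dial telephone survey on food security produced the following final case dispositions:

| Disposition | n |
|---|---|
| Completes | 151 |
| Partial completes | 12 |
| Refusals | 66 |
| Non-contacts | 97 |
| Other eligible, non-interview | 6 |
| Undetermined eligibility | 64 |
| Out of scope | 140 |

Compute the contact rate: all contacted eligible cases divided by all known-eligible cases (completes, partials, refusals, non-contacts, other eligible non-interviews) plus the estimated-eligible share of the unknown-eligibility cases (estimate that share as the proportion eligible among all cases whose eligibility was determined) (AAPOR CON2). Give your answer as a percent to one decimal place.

62.3%

Numerator = 151 + 12 + 66 + 6 = 235
Known eligible = 151 + 12 + 66 + 97 + 6 = 332
e = 332 / (332 + 140) = 332 / 472 = 0.7034
Estimated eligible among unknowns = 0.7034 × 64 = 45.02
Denom = 332 + 45.02 = 377.02
CON2 = 235 / 377.02 = 0.6233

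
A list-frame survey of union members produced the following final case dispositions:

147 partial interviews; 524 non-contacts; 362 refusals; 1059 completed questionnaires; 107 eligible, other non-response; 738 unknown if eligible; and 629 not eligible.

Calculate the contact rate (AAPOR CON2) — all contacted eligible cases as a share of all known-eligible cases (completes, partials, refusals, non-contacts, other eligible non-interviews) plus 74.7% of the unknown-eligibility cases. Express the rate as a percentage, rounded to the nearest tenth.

60.9%

Numerator: 1059 + 147 + 362 + 107 = 1675
Known eligible: 1059 + 147 + 362 + 524 + 107 = 2199
Eligible share of unknowns: 0.7470 × 738 = 551.29
Denominator: 2199 + 551.29 = 2750.29
CON2 = 1675 / 2750.29 = 0.6090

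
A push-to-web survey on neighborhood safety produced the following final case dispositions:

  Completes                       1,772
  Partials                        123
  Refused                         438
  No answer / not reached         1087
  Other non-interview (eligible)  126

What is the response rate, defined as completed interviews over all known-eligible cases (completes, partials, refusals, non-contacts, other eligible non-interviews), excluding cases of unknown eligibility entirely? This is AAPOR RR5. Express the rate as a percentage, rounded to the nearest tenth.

50.0%

Num = 1772
Base = 1772 + 123 + 438 + 1087 + 126 = 3546
RR5 = 1772 / 3546 = 0.4997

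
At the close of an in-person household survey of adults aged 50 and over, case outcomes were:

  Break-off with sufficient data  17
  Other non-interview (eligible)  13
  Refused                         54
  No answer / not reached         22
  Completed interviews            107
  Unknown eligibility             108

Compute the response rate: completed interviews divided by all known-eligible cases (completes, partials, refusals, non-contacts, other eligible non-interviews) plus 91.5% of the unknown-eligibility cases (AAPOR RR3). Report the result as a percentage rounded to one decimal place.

Num: 107
Determined eligible: 107 + 17 + 54 + 22 + 13 = 213
Eligible share of unknowns: 0.9150 × 108 = 98.82
Base: 213 + 98.82 = 311.82
RR3 = 107 / 311.82 = 0.3431

34.3%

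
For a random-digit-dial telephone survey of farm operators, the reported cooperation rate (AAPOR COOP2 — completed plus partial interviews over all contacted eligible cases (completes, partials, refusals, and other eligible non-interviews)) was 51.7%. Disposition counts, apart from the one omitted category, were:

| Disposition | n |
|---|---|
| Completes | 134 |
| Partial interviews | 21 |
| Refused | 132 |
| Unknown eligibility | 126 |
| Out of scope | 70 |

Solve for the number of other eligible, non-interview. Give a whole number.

Top = 134 + 21 = 155
COOP2 = 155 / D = 0.517
D = 155 / 0.517 = 299.8
Rest of base = 287
other eligible, non-interview = 299.8 − 287 ≈ 13

13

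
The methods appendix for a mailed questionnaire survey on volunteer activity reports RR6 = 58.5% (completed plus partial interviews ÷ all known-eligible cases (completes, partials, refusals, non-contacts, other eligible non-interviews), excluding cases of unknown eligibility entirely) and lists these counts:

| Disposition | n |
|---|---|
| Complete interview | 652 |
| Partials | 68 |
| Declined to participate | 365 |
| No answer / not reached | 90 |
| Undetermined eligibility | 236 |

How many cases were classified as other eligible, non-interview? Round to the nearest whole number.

56

Top = 652 + 68 = 720
RR6 = 720 / D = 0.585
D = 720 / 0.585 = 1230.8
Remaining denominator categories sum to 1175
other eligible, non-interview = 1230.8 − 1175 ≈ 56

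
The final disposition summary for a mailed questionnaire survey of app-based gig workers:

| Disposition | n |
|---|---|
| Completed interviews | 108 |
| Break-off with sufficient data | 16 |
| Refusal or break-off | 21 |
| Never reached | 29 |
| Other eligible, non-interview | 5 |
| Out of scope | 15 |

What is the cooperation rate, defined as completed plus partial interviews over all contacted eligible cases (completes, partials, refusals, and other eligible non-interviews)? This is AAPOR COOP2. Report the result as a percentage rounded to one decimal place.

Top = 108 + 16 = 124
Denom = 108 + 16 + 21 + 5 = 150
COOP2 = 124 / 150 = 0.8267

82.7%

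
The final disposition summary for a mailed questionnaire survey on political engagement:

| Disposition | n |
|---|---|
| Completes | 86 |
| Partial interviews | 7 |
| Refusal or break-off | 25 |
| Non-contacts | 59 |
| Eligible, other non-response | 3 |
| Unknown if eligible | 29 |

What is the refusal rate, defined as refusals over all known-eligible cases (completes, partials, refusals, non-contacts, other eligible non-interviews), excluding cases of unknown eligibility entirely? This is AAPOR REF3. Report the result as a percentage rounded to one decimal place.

Num → 25
Denominator → 86 + 7 + 25 + 59 + 3 = 180
REF3 = 25 / 180 = 0.1389

13.9%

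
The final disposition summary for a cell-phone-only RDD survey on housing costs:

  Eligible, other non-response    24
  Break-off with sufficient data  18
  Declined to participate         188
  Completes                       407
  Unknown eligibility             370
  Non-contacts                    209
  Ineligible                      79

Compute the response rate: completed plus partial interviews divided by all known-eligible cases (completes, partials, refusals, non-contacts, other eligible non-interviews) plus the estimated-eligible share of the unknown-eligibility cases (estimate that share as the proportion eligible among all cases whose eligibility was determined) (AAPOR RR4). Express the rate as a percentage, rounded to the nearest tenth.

35.9%

Top = 407 + 18 = 425
Eligible (known) = 407 + 18 + 188 + 209 + 24 = 846
e = 846 / (846 + 79) = 846 / 925 = 0.9146
Estimated eligible among unknowns = 0.9146 × 370 = 338.40
Denominator = 846 + 338.40 = 1184.40
RR4 = 425 / 1184.40 = 0.3588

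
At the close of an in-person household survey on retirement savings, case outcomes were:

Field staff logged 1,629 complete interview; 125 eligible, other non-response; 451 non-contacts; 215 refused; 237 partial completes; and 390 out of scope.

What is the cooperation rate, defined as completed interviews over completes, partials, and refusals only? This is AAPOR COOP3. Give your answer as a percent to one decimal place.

78.3%

Numerator = 1629
Denominator = 1629 + 237 + 215 = 2081
COOP3 = 1629 / 2081 = 0.7828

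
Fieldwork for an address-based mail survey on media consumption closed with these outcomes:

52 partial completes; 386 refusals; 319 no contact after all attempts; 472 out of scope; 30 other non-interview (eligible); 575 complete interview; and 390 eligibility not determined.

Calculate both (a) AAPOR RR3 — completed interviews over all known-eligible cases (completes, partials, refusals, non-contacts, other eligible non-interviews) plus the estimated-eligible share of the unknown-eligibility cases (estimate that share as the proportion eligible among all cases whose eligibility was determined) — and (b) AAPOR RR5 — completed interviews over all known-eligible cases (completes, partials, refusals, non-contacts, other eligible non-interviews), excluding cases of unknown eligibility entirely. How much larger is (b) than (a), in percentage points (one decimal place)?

Top = 575
Eligible (known) = 575 + 52 + 386 + 319 + 30 = 1362
e = 1362 / (1362 + 472) = 1362 / 1834 = 0.7426
Eligible share of unknowns = 0.7426 × 390 = 289.61
Denominator = 1362 + 289.61 = 1651.61
RR3 = 575 / 1651.61 = 0.3481
Denominator = 575 + 52 + 386 + 319 + 30 = 1362
RR5 = 575 / 1362 = 0.4222
Difference = 42.22 − 34.81 = 7.41 percentage points

7.4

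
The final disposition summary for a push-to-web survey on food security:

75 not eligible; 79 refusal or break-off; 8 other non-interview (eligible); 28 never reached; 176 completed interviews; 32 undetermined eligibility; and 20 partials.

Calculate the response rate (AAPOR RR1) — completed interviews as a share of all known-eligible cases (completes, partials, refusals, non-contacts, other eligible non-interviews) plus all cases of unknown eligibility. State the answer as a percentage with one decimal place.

51.3%

Num → 176
Denominator → 176 + 20 + 79 + 28 + 8 + 32 = 343
RR1 = 176 / 343 = 0.5131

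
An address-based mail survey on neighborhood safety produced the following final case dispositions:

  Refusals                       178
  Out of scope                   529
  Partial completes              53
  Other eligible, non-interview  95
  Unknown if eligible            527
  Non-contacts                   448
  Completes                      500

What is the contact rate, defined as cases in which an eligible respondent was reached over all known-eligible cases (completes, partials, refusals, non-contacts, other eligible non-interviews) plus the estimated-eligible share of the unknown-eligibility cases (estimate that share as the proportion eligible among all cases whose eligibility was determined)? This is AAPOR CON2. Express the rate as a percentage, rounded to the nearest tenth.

Top = 500 + 53 + 178 + 95 = 826
Eligible (known) = 500 + 53 + 178 + 448 + 95 = 1274
e = 1274 / (1274 + 529) = 1274 / 1803 = 0.7066
Eligible share of unknowns = 0.7066 × 527 = 372.38
Base = 1274 + 372.38 = 1646.38
CON2 = 826 / 1646.38 = 0.5017

50.2%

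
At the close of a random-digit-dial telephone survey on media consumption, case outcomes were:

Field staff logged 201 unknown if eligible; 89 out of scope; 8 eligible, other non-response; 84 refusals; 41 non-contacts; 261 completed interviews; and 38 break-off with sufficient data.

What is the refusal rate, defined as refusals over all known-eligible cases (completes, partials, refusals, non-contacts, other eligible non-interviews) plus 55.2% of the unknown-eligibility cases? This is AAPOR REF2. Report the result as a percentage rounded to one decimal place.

15.5%

Numerator = 84
Known eligible = 261 + 38 + 84 + 41 + 8 = 432
Estimated eligible among unknowns = 0.5520 × 201 = 110.95
Denominator = 432 + 110.95 = 542.95
REF2 = 84 / 542.95 = 0.1547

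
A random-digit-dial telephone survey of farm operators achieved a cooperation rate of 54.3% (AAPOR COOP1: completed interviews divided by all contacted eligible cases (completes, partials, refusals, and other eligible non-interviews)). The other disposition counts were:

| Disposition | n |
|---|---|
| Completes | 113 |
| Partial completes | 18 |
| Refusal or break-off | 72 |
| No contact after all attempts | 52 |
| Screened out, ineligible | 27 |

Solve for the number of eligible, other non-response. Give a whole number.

COOP1 = 113 / D = 0.543
D = 113 / 0.543 = 208.1
Remaining denominator categories sum to 203
eligible, other non-response = 208.1 − 203 ≈ 5

5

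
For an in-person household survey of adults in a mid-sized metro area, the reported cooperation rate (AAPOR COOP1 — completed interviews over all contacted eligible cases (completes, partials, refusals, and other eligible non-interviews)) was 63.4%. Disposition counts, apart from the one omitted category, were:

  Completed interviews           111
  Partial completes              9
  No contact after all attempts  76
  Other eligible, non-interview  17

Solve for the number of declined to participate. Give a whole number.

COOP1 = 111 / D = 0.634
D = 111 / 0.634 = 175.1
Other denominator terms total 137
declined to participate = 175.1 − 137 ≈ 38

38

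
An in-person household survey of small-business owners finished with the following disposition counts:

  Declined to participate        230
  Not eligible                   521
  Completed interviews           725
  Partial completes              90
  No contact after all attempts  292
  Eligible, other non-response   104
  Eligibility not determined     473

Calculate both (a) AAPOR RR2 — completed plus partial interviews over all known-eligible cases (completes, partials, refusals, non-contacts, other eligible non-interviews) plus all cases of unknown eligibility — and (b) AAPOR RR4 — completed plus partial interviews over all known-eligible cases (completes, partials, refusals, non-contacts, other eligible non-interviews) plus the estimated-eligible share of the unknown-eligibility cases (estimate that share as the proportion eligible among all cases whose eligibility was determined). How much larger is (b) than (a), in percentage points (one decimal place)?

Num → 725 + 90 = 815
Denom → 725 + 90 + 230 + 292 + 104 + 473 = 1914
RR2 = 815 / 1914 = 0.4258
Known eligible → 725 + 90 + 230 + 292 + 104 = 1441
e = 1441 / (1441 + 521) = 1441 / 1962 = 0.7345
Estimated eligible among unknowns → 0.7345 × 473 = 347.42
Denom → 1441 + 347.42 = 1788.42
RR4 = 815 / 1788.42 = 0.4557
Difference = 45.57 − 42.58 = 2.99 percentage points

3.0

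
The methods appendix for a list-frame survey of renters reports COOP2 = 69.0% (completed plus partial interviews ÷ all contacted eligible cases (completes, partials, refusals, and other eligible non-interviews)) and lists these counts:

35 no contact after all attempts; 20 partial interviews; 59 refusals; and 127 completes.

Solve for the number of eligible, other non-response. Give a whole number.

7

Num: 127 + 20 = 147
COOP2 = 147 / D = 0.690
D = 147 / 0.690 = 213.0
Rest of base = 206
eligible, other non-response = 213.0 − 206 ≈ 7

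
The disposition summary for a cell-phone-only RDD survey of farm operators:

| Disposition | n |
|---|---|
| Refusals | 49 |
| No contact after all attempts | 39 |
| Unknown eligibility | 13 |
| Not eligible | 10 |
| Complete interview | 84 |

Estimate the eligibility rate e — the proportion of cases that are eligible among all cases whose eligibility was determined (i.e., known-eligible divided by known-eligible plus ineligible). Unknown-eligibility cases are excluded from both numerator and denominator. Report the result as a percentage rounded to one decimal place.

Eligible (known): 84 + 49 + 39 = 172
e = 172 / (172 + 10) = 172 / 182 = 0.9451

94.5%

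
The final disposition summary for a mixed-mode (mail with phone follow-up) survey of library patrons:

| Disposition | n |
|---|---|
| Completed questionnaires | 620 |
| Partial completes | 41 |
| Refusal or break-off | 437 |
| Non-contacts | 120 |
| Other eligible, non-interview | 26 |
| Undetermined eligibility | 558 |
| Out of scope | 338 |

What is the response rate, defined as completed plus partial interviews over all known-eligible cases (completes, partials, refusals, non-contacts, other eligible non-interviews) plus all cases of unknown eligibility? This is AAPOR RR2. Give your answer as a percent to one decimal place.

Num → 620 + 41 = 661
Denominator → 620 + 41 + 437 + 120 + 26 + 558 = 1802
RR2 = 661 / 1802 = 0.3668

36.7%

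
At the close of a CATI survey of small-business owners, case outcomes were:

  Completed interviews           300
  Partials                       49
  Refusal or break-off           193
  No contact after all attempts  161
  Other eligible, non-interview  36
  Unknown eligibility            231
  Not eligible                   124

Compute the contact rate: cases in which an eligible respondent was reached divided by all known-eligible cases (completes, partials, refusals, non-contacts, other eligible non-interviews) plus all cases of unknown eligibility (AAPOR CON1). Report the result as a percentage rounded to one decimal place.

59.6%

Num → 300 + 49 + 193 + 36 = 578
Base → 300 + 49 + 193 + 161 + 36 + 231 = 970
CON1 = 578 / 970 = 0.5959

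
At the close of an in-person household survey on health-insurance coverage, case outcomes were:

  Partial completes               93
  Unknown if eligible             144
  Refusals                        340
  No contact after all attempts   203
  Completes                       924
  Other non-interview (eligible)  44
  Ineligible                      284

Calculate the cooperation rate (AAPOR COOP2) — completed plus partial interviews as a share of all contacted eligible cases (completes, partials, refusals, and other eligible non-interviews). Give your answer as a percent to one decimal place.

Top = 924 + 93 = 1017
Base = 924 + 93 + 340 + 44 = 1401
COOP2 = 1017 / 1401 = 0.7259

72.6%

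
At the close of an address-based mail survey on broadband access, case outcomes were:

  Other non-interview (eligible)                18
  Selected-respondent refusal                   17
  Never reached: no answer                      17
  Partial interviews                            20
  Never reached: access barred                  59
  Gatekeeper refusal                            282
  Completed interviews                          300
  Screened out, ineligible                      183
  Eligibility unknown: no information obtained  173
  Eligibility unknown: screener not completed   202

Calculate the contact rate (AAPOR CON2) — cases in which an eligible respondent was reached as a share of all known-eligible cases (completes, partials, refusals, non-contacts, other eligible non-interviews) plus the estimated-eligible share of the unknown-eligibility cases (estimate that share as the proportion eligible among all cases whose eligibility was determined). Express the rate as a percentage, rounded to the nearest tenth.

Refused = 282 + 17 = 299
Non-contacts = 17 + 59 = 76
Eligibility not determined = 202 + 173 = 375
Numerator = 300 + 20 + 299 + 18 = 637
Eligible (known) = 300 + 20 + 299 + 76 + 18 = 713
e = 713 / (713 + 183) = 713 / 896 = 0.7958
Eligible share of unknowns = 0.7958 × 375 = 298.42
Base = 713 + 298.42 = 1011.42
CON2 = 637 / 1011.42 = 0.6298

63.0%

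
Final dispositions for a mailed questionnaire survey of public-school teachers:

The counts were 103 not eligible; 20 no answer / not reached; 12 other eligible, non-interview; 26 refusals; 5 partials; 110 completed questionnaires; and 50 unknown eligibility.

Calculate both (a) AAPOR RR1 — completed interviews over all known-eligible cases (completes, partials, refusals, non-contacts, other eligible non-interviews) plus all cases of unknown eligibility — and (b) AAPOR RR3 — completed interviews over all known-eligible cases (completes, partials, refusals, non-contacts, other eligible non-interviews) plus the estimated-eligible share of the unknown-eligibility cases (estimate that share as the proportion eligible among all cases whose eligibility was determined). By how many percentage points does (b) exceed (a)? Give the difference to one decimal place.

Numerator → 110
Denominator → 110 + 5 + 26 + 20 + 12 + 50 = 223
RR1 = 110 / 223 = 0.4933
Eligible (known) → 110 + 5 + 26 + 20 + 12 = 173
e = 173 / (173 + 103) = 173 / 276 = 0.6268
e × U → 0.6268 × 50 = 31.34
Denominator → 173 + 31.34 = 204.34
RR3 = 110 / 204.34 = 0.5383
Difference = 53.83 − 49.33 = 4.50 percentage points

4.5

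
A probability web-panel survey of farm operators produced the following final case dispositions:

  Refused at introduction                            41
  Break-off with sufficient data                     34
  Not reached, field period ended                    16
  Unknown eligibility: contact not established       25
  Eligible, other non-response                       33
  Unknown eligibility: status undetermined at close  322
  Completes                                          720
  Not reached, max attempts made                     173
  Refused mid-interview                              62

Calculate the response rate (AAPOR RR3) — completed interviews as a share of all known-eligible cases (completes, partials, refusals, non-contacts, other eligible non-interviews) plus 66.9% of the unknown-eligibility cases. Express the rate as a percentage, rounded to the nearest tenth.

Refused = 41 + 62 = 103
No contact after all attempts = 16 + 173 = 189
Unknown eligibility = 25 + 322 = 347
Numerator → 720
Determined eligible → 720 + 34 + 103 + 189 + 33 = 1079
e × U → 0.6690 × 347 = 232.14
Base → 1079 + 232.14 = 1311.14
RR3 = 720 / 1311.14 = 0.5491

54.9%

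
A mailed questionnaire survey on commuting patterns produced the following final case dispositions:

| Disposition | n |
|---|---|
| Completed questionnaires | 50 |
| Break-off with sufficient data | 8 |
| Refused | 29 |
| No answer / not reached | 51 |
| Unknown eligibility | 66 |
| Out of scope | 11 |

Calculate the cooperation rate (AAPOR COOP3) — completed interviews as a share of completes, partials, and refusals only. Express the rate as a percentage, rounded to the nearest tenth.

57.5%

Numerator → 50
Denominator → 50 + 8 + 29 = 87
COOP3 = 50 / 87 = 0.5747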